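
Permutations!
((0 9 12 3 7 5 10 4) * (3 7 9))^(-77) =((0 3 9 12 7 5 10 4))^(-77) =(0 12 10 3 7 4 9 5)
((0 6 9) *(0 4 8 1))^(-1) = (0 1 8 4 9 6)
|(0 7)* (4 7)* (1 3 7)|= |(0 4 1 3 7)|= 5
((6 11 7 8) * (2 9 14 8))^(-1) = (2 7 11 6 8 14 9)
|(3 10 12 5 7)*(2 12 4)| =|(2 12 5 7 3 10 4)| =7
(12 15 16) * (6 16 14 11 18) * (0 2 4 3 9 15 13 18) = [2, 1, 4, 9, 3, 5, 16, 7, 8, 15, 10, 0, 13, 18, 11, 14, 12, 17, 6] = (0 2 4 3 9 15 14 11)(6 16 12 13 18)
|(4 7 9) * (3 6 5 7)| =|(3 6 5 7 9 4)| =6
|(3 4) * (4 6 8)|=4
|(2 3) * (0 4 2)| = 4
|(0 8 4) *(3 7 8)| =|(0 3 7 8 4)| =5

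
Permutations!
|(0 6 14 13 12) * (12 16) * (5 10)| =|(0 6 14 13 16 12)(5 10)| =6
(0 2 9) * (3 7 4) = [2, 1, 9, 7, 3, 5, 6, 4, 8, 0] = (0 2 9)(3 7 4)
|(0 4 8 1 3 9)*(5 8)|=7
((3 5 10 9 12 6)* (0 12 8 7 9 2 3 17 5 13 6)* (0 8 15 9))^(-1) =(0 7 8 12)(2 10 5 17 6 13 3)(9 15)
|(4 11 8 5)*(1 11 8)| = 6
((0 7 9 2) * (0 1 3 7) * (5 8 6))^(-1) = ((1 3 7 9 2)(5 8 6))^(-1) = (1 2 9 7 3)(5 6 8)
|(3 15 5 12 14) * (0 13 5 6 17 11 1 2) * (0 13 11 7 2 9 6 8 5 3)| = 15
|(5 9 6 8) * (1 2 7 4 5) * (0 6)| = |(0 6 8 1 2 7 4 5 9)| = 9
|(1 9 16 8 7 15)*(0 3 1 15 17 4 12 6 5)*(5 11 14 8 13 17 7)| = 14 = |(0 3 1 9 16 13 17 4 12 6 11 14 8 5)|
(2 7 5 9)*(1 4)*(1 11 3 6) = (1 4 11 3 6)(2 7 5 9) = [0, 4, 7, 6, 11, 9, 1, 5, 8, 2, 10, 3]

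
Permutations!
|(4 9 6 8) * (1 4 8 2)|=|(1 4 9 6 2)|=5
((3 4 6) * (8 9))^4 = (9)(3 4 6)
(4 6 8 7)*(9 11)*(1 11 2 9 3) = [0, 11, 9, 1, 6, 5, 8, 4, 7, 2, 10, 3] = (1 11 3)(2 9)(4 6 8 7)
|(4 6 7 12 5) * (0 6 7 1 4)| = 7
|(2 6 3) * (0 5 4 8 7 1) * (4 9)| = |(0 5 9 4 8 7 1)(2 6 3)| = 21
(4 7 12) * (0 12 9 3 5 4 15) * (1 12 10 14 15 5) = (0 10 14 15)(1 12 5 4 7 9 3) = [10, 12, 2, 1, 7, 4, 6, 9, 8, 3, 14, 11, 5, 13, 15, 0]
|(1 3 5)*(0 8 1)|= 5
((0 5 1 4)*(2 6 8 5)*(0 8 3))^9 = (0 2 6 3)(1 4 8 5) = ((0 2 6 3)(1 4 8 5))^9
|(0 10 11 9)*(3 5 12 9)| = 7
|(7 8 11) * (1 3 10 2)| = |(1 3 10 2)(7 8 11)| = 12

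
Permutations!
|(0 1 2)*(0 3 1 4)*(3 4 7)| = |(0 7 3 1 2 4)| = 6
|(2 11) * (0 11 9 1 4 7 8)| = |(0 11 2 9 1 4 7 8)| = 8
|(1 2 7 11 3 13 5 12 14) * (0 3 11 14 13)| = 12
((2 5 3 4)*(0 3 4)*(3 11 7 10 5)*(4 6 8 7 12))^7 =((0 11 12 4 2 3)(5 6 8 7 10))^7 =(0 11 12 4 2 3)(5 8 10 6 7)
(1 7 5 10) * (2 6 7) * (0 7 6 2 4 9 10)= (0 7 5)(1 4 9 10)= [7, 4, 2, 3, 9, 0, 6, 5, 8, 10, 1]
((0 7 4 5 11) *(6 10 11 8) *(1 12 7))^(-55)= ((0 1 12 7 4 5 8 6 10 11))^(-55)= (0 5)(1 8)(4 11)(6 12)(7 10)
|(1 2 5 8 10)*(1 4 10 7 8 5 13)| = 6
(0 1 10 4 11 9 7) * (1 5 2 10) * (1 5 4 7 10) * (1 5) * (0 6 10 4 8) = (0 8)(2 5)(4 11 9)(6 10 7) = [8, 1, 5, 3, 11, 2, 10, 6, 0, 4, 7, 9]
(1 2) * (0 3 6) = (0 3 6)(1 2) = [3, 2, 1, 6, 4, 5, 0]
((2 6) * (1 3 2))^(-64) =(6)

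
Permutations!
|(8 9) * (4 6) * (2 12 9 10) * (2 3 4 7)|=9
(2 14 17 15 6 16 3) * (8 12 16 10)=(2 14 17 15 6 10 8 12 16 3)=[0, 1, 14, 2, 4, 5, 10, 7, 12, 9, 8, 11, 16, 13, 17, 6, 3, 15]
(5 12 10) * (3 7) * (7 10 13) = (3 10 5 12 13 7) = [0, 1, 2, 10, 4, 12, 6, 3, 8, 9, 5, 11, 13, 7]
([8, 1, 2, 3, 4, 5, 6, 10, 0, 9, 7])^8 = [0, 1, 2, 3, 4, 5, 6, 7, 8, 9, 10]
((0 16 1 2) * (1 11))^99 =((0 16 11 1 2))^99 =(0 2 1 11 16)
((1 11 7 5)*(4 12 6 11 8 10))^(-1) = ((1 8 10 4 12 6 11 7 5))^(-1) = (1 5 7 11 6 12 4 10 8)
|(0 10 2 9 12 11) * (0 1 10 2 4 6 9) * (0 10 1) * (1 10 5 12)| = |(0 2 5 12 11)(1 10 4 6 9)| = 5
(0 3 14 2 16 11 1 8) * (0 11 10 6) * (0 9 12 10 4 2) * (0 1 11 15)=[3, 8, 16, 14, 2, 5, 9, 7, 15, 12, 6, 11, 10, 13, 1, 0, 4]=(0 3 14 1 8 15)(2 16 4)(6 9 12 10)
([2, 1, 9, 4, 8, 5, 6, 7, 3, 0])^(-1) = [9, 1, 0, 8, 3, 5, 6, 7, 4, 2]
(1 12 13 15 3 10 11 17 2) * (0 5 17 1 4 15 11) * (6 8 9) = (0 5 17 2 4 15 3 10)(1 12 13 11)(6 8 9) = [5, 12, 4, 10, 15, 17, 8, 7, 9, 6, 0, 1, 13, 11, 14, 3, 16, 2]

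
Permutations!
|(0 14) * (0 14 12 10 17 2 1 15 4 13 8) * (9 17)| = |(0 12 10 9 17 2 1 15 4 13 8)| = 11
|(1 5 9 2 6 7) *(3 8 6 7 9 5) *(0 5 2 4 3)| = |(0 5 2 7 1)(3 8 6 9 4)| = 5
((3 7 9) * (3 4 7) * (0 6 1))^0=(9)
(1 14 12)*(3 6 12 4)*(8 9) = [0, 14, 2, 6, 3, 5, 12, 7, 9, 8, 10, 11, 1, 13, 4] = (1 14 4 3 6 12)(8 9)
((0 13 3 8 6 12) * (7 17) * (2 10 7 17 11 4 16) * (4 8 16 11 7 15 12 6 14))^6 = (17)(0 15 2 3)(4 8)(10 16 13 12)(11 14)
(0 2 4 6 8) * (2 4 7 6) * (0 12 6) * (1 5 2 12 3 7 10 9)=[4, 5, 10, 7, 12, 2, 8, 0, 3, 1, 9, 11, 6]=(0 4 12 6 8 3 7)(1 5 2 10 9)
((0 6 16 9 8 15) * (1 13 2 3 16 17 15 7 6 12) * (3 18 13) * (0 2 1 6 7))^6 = ((0 12 6 17 15 2 18 13 1 3 16 9 8))^6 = (0 18 8 2 9 15 16 17 3 6 1 12 13)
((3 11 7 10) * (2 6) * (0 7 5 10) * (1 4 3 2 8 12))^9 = (0 7)(1 12 8 6 2 10 5 11 3 4)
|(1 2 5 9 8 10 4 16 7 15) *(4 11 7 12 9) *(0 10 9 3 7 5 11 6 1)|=|(0 10 6 1 2 11 5 4 16 12 3 7 15)(8 9)|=26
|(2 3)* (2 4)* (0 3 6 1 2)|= |(0 3 4)(1 2 6)|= 3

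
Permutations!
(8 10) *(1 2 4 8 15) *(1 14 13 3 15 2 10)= [0, 10, 4, 15, 8, 5, 6, 7, 1, 9, 2, 11, 12, 3, 13, 14]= (1 10 2 4 8)(3 15 14 13)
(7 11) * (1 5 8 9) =(1 5 8 9)(7 11) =[0, 5, 2, 3, 4, 8, 6, 11, 9, 1, 10, 7]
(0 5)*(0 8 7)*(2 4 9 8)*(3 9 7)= (0 5 2 4 7)(3 9 8)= [5, 1, 4, 9, 7, 2, 6, 0, 3, 8]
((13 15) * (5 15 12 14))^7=(5 13 14 15 12)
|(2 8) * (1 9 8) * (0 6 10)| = |(0 6 10)(1 9 8 2)| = 12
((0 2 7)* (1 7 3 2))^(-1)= (0 7 1)(2 3)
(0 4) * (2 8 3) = (0 4)(2 8 3) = [4, 1, 8, 2, 0, 5, 6, 7, 3]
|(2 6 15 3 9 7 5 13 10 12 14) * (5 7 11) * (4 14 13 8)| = 30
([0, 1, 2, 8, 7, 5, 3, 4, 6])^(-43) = (3 6 8)(4 7)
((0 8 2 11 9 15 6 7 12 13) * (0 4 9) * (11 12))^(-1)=((0 8 2 12 13 4 9 15 6 7 11))^(-1)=(0 11 7 6 15 9 4 13 12 2 8)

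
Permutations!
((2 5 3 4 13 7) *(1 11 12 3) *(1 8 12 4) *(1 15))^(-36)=(1 12 2 4 15 8 7 11 3 5 13)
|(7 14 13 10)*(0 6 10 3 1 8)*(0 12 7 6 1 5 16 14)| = 10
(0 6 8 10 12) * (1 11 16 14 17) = (0 6 8 10 12)(1 11 16 14 17) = [6, 11, 2, 3, 4, 5, 8, 7, 10, 9, 12, 16, 0, 13, 17, 15, 14, 1]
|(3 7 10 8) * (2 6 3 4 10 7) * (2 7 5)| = |(2 6 3 7 5)(4 10 8)| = 15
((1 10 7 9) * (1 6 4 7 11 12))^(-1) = ((1 10 11 12)(4 7 9 6))^(-1) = (1 12 11 10)(4 6 9 7)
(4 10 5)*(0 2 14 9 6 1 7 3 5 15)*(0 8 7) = (0 2 14 9 6 1)(3 5 4 10 15 8 7) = [2, 0, 14, 5, 10, 4, 1, 3, 7, 6, 15, 11, 12, 13, 9, 8]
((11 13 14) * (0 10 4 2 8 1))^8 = ((0 10 4 2 8 1)(11 13 14))^8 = (0 4 8)(1 10 2)(11 14 13)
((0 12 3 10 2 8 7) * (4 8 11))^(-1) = (0 7 8 4 11 2 10 3 12)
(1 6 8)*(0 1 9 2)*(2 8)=(0 1 6 2)(8 9)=[1, 6, 0, 3, 4, 5, 2, 7, 9, 8]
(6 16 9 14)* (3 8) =(3 8)(6 16 9 14) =[0, 1, 2, 8, 4, 5, 16, 7, 3, 14, 10, 11, 12, 13, 6, 15, 9]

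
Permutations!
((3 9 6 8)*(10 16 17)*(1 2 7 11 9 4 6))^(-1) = ((1 2 7 11 9)(3 4 6 8)(10 16 17))^(-1) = (1 9 11 7 2)(3 8 6 4)(10 17 16)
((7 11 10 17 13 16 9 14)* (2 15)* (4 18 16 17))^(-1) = (2 15)(4 10 11 7 14 9 16 18)(13 17)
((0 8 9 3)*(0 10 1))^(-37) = (0 1 10 3 9 8)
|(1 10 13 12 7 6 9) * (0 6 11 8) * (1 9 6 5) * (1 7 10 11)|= 6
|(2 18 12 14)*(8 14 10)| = 6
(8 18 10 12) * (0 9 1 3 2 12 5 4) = (0 9 1 3 2 12 8 18 10 5 4) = [9, 3, 12, 2, 0, 4, 6, 7, 18, 1, 5, 11, 8, 13, 14, 15, 16, 17, 10]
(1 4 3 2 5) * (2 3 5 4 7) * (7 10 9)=[0, 10, 4, 3, 5, 1, 6, 2, 8, 7, 9]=(1 10 9 7 2 4 5)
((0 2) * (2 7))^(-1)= (0 2 7)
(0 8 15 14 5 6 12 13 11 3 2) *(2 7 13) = (0 8 15 14 5 6 12 2)(3 7 13 11) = [8, 1, 0, 7, 4, 6, 12, 13, 15, 9, 10, 3, 2, 11, 5, 14]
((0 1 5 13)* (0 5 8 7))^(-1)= ((0 1 8 7)(5 13))^(-1)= (0 7 8 1)(5 13)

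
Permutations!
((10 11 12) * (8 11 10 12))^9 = (12)(8 11)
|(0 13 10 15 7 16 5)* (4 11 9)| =|(0 13 10 15 7 16 5)(4 11 9)| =21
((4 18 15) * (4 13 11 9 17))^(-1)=(4 17 9 11 13 15 18)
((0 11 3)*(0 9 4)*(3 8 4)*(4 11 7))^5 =((0 7 4)(3 9)(8 11))^5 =(0 4 7)(3 9)(8 11)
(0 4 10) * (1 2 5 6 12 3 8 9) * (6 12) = (0 4 10)(1 2 5 12 3 8 9) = [4, 2, 5, 8, 10, 12, 6, 7, 9, 1, 0, 11, 3]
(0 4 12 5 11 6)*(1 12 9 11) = (0 4 9 11 6)(1 12 5) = [4, 12, 2, 3, 9, 1, 0, 7, 8, 11, 10, 6, 5]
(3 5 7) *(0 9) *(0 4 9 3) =(0 3 5 7)(4 9) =[3, 1, 2, 5, 9, 7, 6, 0, 8, 4]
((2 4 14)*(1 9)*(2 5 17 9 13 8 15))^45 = (1 4)(2 9)(5 8)(13 14)(15 17)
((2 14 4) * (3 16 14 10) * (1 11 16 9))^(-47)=(1 3 2 14 11 9 10 4 16)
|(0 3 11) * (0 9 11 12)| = 6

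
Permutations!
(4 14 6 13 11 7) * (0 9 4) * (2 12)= (0 9 4 14 6 13 11 7)(2 12)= [9, 1, 12, 3, 14, 5, 13, 0, 8, 4, 10, 7, 2, 11, 6]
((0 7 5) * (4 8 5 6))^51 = (0 4)(5 6)(7 8)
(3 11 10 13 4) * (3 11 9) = (3 9)(4 11 10 13) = [0, 1, 2, 9, 11, 5, 6, 7, 8, 3, 13, 10, 12, 4]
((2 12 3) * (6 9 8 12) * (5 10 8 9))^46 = ((2 6 5 10 8 12 3))^46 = (2 8 6 12 5 3 10)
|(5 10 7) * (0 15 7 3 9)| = 7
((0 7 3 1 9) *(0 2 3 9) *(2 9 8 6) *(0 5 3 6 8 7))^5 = (9)(1 3 5)(2 6)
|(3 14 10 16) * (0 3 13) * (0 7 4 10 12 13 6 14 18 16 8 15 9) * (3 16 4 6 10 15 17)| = 10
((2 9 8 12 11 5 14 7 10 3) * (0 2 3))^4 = ((0 2 9 8 12 11 5 14 7 10))^4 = (0 12 7 9 5)(2 11 10 8 14)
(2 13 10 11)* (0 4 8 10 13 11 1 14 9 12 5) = (0 4 8 10 1 14 9 12 5)(2 11) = [4, 14, 11, 3, 8, 0, 6, 7, 10, 12, 1, 2, 5, 13, 9]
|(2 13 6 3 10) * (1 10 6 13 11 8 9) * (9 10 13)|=12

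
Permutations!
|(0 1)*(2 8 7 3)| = |(0 1)(2 8 7 3)| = 4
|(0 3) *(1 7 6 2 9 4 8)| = 14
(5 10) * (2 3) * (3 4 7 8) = (2 4 7 8 3)(5 10) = [0, 1, 4, 2, 7, 10, 6, 8, 3, 9, 5]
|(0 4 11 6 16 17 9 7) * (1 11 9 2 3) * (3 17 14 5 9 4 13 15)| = 12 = |(0 13 15 3 1 11 6 16 14 5 9 7)(2 17)|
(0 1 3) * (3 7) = [1, 7, 2, 0, 4, 5, 6, 3] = (0 1 7 3)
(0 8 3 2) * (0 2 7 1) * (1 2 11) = (0 8 3 7 2 11 1) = [8, 0, 11, 7, 4, 5, 6, 2, 3, 9, 10, 1]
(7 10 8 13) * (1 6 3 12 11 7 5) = (1 6 3 12 11 7 10 8 13 5) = [0, 6, 2, 12, 4, 1, 3, 10, 13, 9, 8, 7, 11, 5]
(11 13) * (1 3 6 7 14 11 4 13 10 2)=(1 3 6 7 14 11 10 2)(4 13)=[0, 3, 1, 6, 13, 5, 7, 14, 8, 9, 2, 10, 12, 4, 11]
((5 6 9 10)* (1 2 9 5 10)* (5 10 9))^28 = (1 10 5)(2 9 6)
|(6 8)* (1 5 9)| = |(1 5 9)(6 8)| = 6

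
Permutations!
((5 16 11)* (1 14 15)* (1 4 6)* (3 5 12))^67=(1 15 6 14 4)(3 16 12 5 11)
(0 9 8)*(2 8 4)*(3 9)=(0 3 9 4 2 8)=[3, 1, 8, 9, 2, 5, 6, 7, 0, 4]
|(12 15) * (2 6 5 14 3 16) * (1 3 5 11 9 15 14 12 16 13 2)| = 9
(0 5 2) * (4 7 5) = (0 4 7 5 2) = [4, 1, 0, 3, 7, 2, 6, 5]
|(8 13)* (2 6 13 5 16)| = 6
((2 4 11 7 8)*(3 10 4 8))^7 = ((2 8)(3 10 4 11 7))^7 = (2 8)(3 4 7 10 11)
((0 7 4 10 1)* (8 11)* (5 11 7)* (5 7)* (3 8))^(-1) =(0 1 10 4 7)(3 11 5 8) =((0 7 4 10 1)(3 8 5 11))^(-1)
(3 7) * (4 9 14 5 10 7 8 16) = (3 8 16 4 9 14 5 10 7) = [0, 1, 2, 8, 9, 10, 6, 3, 16, 14, 7, 11, 12, 13, 5, 15, 4]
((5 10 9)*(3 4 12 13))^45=((3 4 12 13)(5 10 9))^45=(3 4 12 13)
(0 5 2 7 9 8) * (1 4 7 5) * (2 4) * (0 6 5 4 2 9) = (0 1 9 8 6 5 2 4 7) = [1, 9, 4, 3, 7, 2, 5, 0, 6, 8]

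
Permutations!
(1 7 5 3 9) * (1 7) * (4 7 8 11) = (3 9 8 11 4 7 5) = [0, 1, 2, 9, 7, 3, 6, 5, 11, 8, 10, 4]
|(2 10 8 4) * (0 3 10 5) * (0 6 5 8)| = 6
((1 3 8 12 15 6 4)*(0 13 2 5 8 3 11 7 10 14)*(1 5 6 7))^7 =((0 13 2 6 4 5 8 12 15 7 10 14)(1 11))^7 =(0 12 2 7 4 14 8 13 15 6 10 5)(1 11)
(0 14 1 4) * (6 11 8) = [14, 4, 2, 3, 0, 5, 11, 7, 6, 9, 10, 8, 12, 13, 1] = (0 14 1 4)(6 11 8)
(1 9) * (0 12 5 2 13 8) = [12, 9, 13, 3, 4, 2, 6, 7, 0, 1, 10, 11, 5, 8] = (0 12 5 2 13 8)(1 9)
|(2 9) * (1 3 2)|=4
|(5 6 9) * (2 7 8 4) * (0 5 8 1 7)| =|(0 5 6 9 8 4 2)(1 7)| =14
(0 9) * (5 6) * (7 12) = (0 9)(5 6)(7 12) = [9, 1, 2, 3, 4, 6, 5, 12, 8, 0, 10, 11, 7]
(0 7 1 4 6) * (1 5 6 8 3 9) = (0 7 5 6)(1 4 8 3 9) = [7, 4, 2, 9, 8, 6, 0, 5, 3, 1]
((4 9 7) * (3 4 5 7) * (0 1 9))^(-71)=(0 4 3 9 1)(5 7)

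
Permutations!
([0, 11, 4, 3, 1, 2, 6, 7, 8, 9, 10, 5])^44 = (1 4 2 5 11)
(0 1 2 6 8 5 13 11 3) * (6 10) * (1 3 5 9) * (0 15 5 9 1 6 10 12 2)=[3, 0, 12, 15, 4, 13, 8, 7, 1, 6, 10, 9, 2, 11, 14, 5]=(0 3 15 5 13 11 9 6 8 1)(2 12)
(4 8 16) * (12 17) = (4 8 16)(12 17) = [0, 1, 2, 3, 8, 5, 6, 7, 16, 9, 10, 11, 17, 13, 14, 15, 4, 12]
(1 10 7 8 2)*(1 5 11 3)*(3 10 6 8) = (1 6 8 2 5 11 10 7 3) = [0, 6, 5, 1, 4, 11, 8, 3, 2, 9, 7, 10]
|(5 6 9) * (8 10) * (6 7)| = 4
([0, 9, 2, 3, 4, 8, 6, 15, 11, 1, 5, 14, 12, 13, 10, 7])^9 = [0, 9, 2, 3, 4, 10, 6, 15, 5, 1, 14, 8, 12, 13, 11, 7]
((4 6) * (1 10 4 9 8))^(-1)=(1 8 9 6 4 10)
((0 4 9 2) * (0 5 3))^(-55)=((0 4 9 2 5 3))^(-55)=(0 3 5 2 9 4)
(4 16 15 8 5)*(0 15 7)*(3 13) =[15, 1, 2, 13, 16, 4, 6, 0, 5, 9, 10, 11, 12, 3, 14, 8, 7] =(0 15 8 5 4 16 7)(3 13)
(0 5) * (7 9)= (0 5)(7 9)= [5, 1, 2, 3, 4, 0, 6, 9, 8, 7]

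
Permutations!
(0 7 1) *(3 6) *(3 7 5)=[5, 0, 2, 6, 4, 3, 7, 1]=(0 5 3 6 7 1)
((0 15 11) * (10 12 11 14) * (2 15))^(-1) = ((0 2 15 14 10 12 11))^(-1) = (0 11 12 10 14 15 2)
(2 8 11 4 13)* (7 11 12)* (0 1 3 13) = (0 1 3 13 2 8 12 7 11 4) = [1, 3, 8, 13, 0, 5, 6, 11, 12, 9, 10, 4, 7, 2]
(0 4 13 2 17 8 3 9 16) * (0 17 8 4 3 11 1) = (0 3 9 16 17 4 13 2 8 11 1) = [3, 0, 8, 9, 13, 5, 6, 7, 11, 16, 10, 1, 12, 2, 14, 15, 17, 4]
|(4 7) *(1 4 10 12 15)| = 6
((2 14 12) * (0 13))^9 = (14)(0 13)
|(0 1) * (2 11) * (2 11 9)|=2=|(11)(0 1)(2 9)|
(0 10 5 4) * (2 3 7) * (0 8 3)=[10, 1, 0, 7, 8, 4, 6, 2, 3, 9, 5]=(0 10 5 4 8 3 7 2)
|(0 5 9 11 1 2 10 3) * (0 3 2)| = 10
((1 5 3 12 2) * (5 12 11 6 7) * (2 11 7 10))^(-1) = ((1 12 11 6 10 2)(3 7 5))^(-1) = (1 2 10 6 11 12)(3 5 7)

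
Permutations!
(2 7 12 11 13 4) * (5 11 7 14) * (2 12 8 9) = (2 14 5 11 13 4 12 7 8 9) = [0, 1, 14, 3, 12, 11, 6, 8, 9, 2, 10, 13, 7, 4, 5]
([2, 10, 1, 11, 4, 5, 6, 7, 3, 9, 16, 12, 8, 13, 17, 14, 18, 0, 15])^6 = [15, 17, 14, 12, 4, 5, 6, 7, 11, 9, 0, 8, 3, 13, 16, 10, 2, 18, 1]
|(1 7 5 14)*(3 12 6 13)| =4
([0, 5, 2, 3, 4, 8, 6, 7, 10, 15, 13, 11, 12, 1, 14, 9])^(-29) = (1 5 8 10 13)(9 15)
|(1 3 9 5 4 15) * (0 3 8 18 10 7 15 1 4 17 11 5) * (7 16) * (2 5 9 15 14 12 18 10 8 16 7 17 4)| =66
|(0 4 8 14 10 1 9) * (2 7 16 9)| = |(0 4 8 14 10 1 2 7 16 9)| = 10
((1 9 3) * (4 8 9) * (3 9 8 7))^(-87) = (9)(1 4 7 3)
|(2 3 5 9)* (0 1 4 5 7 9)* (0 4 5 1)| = |(1 5 4)(2 3 7 9)| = 12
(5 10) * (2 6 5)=[0, 1, 6, 3, 4, 10, 5, 7, 8, 9, 2]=(2 6 5 10)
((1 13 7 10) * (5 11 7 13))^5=((13)(1 5 11 7 10))^5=(13)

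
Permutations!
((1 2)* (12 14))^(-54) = (14)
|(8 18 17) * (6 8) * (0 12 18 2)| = 7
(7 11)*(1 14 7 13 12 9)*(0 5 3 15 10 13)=(0 5 3 15 10 13 12 9 1 14 7 11)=[5, 14, 2, 15, 4, 3, 6, 11, 8, 1, 13, 0, 9, 12, 7, 10]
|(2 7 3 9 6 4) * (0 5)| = |(0 5)(2 7 3 9 6 4)| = 6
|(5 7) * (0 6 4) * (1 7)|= |(0 6 4)(1 7 5)|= 3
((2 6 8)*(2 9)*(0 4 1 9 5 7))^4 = ((0 4 1 9 2 6 8 5 7))^4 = (0 2 7 9 5 1 8 4 6)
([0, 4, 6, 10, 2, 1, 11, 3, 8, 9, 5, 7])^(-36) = [0, 1, 2, 3, 4, 5, 6, 7, 8, 9, 10, 11]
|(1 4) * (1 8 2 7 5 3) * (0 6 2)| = 9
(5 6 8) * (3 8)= (3 8 5 6)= [0, 1, 2, 8, 4, 6, 3, 7, 5]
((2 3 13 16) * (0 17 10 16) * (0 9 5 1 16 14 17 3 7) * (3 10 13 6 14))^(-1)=((0 10 3 6 14 17 13 9 5 1 16 2 7))^(-1)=(0 7 2 16 1 5 9 13 17 14 6 3 10)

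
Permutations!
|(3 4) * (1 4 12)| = |(1 4 3 12)| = 4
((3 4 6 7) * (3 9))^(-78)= ((3 4 6 7 9))^(-78)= (3 6 9 4 7)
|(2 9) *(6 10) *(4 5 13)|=6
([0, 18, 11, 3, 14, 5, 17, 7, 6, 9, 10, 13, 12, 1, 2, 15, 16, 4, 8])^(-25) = [0, 4, 8, 3, 1, 5, 11, 7, 2, 9, 10, 6, 12, 17, 18, 15, 16, 13, 14]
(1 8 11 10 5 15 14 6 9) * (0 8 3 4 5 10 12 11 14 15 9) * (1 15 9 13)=(0 8 14 6)(1 3 4 5 13)(9 15)(11 12)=[8, 3, 2, 4, 5, 13, 0, 7, 14, 15, 10, 12, 11, 1, 6, 9]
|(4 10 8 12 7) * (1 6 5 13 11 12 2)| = 11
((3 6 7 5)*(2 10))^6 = ((2 10)(3 6 7 5))^6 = (10)(3 7)(5 6)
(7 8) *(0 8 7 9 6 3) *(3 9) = [8, 1, 2, 0, 4, 5, 9, 7, 3, 6] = (0 8 3)(6 9)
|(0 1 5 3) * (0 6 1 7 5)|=6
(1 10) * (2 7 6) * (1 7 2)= (1 10 7 6)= [0, 10, 2, 3, 4, 5, 1, 6, 8, 9, 7]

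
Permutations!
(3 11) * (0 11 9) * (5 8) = (0 11 3 9)(5 8) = [11, 1, 2, 9, 4, 8, 6, 7, 5, 0, 10, 3]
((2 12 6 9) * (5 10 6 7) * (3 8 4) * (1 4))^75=((1 4 3 8)(2 12 7 5 10 6 9))^75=(1 8 3 4)(2 6 5 12 9 10 7)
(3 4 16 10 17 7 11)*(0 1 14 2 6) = (0 1 14 2 6)(3 4 16 10 17 7 11) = [1, 14, 6, 4, 16, 5, 0, 11, 8, 9, 17, 3, 12, 13, 2, 15, 10, 7]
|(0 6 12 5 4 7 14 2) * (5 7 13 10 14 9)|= |(0 6 12 7 9 5 4 13 10 14 2)|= 11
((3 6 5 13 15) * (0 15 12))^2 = ((0 15 3 6 5 13 12))^2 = (0 3 5 12 15 6 13)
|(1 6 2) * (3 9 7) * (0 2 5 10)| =|(0 2 1 6 5 10)(3 9 7)| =6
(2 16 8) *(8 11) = [0, 1, 16, 3, 4, 5, 6, 7, 2, 9, 10, 8, 12, 13, 14, 15, 11] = (2 16 11 8)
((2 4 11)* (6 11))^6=((2 4 6 11))^6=(2 6)(4 11)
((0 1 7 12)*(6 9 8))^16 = ((0 1 7 12)(6 9 8))^16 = (12)(6 9 8)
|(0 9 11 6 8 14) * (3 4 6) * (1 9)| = |(0 1 9 11 3 4 6 8 14)| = 9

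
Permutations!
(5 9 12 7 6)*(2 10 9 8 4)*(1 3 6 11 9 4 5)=(1 3 6)(2 10 4)(5 8)(7 11 9 12)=[0, 3, 10, 6, 2, 8, 1, 11, 5, 12, 4, 9, 7]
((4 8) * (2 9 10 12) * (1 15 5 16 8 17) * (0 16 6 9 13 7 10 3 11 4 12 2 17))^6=((0 16 8 12 17 1 15 5 6 9 3 11 4)(2 13 7 10))^6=(0 15 4 1 11 17 3 12 9 8 6 16 5)(2 7)(10 13)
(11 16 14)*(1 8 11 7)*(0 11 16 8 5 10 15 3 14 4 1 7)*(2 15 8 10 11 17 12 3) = (0 17 12 3 14)(1 5 11 10 8 16 4)(2 15) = [17, 5, 15, 14, 1, 11, 6, 7, 16, 9, 8, 10, 3, 13, 0, 2, 4, 12]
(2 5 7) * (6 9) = (2 5 7)(6 9) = [0, 1, 5, 3, 4, 7, 9, 2, 8, 6]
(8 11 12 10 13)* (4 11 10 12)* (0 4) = (0 4 11)(8 10 13) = [4, 1, 2, 3, 11, 5, 6, 7, 10, 9, 13, 0, 12, 8]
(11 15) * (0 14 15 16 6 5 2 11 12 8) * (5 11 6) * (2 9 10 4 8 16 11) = (0 14 15 12 16 5 9 10 4 8)(2 6) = [14, 1, 6, 3, 8, 9, 2, 7, 0, 10, 4, 11, 16, 13, 15, 12, 5]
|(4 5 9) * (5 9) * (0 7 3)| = 6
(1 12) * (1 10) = (1 12 10) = [0, 12, 2, 3, 4, 5, 6, 7, 8, 9, 1, 11, 10]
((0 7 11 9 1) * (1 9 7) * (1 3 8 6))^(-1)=(0 1 6 8 3)(7 11)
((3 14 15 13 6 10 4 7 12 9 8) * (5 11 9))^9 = (3 5 10 14 11 4 15 9 7 13 8 12 6)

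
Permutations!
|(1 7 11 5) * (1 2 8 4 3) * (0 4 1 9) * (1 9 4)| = 8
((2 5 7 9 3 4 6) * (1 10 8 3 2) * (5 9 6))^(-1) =((1 10 8 3 4 5 7 6)(2 9))^(-1) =(1 6 7 5 4 3 8 10)(2 9)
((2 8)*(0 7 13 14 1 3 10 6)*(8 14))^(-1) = (0 6 10 3 1 14 2 8 13 7)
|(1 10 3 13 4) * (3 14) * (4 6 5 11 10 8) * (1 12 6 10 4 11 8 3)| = 30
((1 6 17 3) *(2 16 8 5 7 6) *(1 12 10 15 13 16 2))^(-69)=(3 7 16 10 17 5 13 12 6 8 15)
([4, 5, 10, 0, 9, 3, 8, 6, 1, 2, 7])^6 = (0 6 4 8 9 1 2 5 10 3 7)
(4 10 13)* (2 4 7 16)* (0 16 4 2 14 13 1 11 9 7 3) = [16, 11, 2, 0, 10, 5, 6, 4, 8, 7, 1, 9, 12, 3, 13, 15, 14] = (0 16 14 13 3)(1 11 9 7 4 10)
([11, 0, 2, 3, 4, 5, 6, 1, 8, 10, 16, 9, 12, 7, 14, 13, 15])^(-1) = [1, 7, 2, 3, 4, 5, 6, 13, 8, 11, 9, 0, 12, 15, 14, 16, 10]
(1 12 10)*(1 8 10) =(1 12)(8 10) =[0, 12, 2, 3, 4, 5, 6, 7, 10, 9, 8, 11, 1]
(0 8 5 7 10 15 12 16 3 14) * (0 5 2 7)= (0 8 2 7 10 15 12 16 3 14 5)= [8, 1, 7, 14, 4, 0, 6, 10, 2, 9, 15, 11, 16, 13, 5, 12, 3]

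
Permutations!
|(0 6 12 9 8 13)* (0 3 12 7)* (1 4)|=30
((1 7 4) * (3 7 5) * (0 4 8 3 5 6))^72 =(8)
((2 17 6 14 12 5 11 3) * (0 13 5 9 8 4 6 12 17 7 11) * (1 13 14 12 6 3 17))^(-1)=(0 5 13 1 14)(2 3 4 8 9 12 6 17 11 7)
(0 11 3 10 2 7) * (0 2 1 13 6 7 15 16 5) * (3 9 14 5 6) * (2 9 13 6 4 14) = [11, 6, 15, 10, 14, 0, 7, 9, 8, 2, 1, 13, 12, 3, 5, 16, 4] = (0 11 13 3 10 1 6 7 9 2 15 16 4 14 5)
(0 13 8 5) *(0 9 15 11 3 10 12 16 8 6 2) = [13, 1, 0, 10, 4, 9, 2, 7, 5, 15, 12, 3, 16, 6, 14, 11, 8] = (0 13 6 2)(3 10 12 16 8 5 9 15 11)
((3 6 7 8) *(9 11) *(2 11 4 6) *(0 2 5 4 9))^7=(0 2 11)(3 5 4 6 7 8)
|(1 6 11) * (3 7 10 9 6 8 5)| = 9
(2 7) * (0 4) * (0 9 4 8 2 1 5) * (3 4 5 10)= [8, 10, 7, 4, 9, 0, 6, 1, 2, 5, 3]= (0 8 2 7 1 10 3 4 9 5)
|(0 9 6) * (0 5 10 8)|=|(0 9 6 5 10 8)|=6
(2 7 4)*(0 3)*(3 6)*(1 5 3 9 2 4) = (0 6 9 2 7 1 5 3) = [6, 5, 7, 0, 4, 3, 9, 1, 8, 2]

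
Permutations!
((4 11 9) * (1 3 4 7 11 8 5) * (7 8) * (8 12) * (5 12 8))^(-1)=((1 3 4 7 11 9 8 12 5))^(-1)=(1 5 12 8 9 11 7 4 3)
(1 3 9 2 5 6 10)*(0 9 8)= (0 9 2 5 6 10 1 3 8)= [9, 3, 5, 8, 4, 6, 10, 7, 0, 2, 1]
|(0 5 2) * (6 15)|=6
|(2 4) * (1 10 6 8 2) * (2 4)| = 5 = |(1 10 6 8 4)|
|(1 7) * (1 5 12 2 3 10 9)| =|(1 7 5 12 2 3 10 9)| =8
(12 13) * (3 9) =(3 9)(12 13) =[0, 1, 2, 9, 4, 5, 6, 7, 8, 3, 10, 11, 13, 12]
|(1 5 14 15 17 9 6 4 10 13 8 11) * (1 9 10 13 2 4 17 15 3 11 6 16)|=|(1 5 14 3 11 9 16)(2 4 13 8 6 17 10)|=7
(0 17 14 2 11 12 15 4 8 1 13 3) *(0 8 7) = (0 17 14 2 11 12 15 4 7)(1 13 3 8) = [17, 13, 11, 8, 7, 5, 6, 0, 1, 9, 10, 12, 15, 3, 2, 4, 16, 14]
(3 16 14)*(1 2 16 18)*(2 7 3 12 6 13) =[0, 7, 16, 18, 4, 5, 13, 3, 8, 9, 10, 11, 6, 2, 12, 15, 14, 17, 1] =(1 7 3 18)(2 16 14 12 6 13)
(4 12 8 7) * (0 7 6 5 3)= (0 7 4 12 8 6 5 3)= [7, 1, 2, 0, 12, 3, 5, 4, 6, 9, 10, 11, 8]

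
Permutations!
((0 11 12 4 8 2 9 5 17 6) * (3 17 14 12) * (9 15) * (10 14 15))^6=((0 11 3 17 6)(2 10 14 12 4 8)(5 15 9))^6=(0 11 3 17 6)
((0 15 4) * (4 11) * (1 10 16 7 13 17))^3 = ((0 15 11 4)(1 10 16 7 13 17))^3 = (0 4 11 15)(1 7)(10 13)(16 17)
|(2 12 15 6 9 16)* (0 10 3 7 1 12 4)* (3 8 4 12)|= 12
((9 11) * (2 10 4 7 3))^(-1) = ((2 10 4 7 3)(9 11))^(-1) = (2 3 7 4 10)(9 11)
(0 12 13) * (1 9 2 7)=(0 12 13)(1 9 2 7)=[12, 9, 7, 3, 4, 5, 6, 1, 8, 2, 10, 11, 13, 0]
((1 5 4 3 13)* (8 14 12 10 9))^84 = ((1 5 4 3 13)(8 14 12 10 9))^84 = (1 13 3 4 5)(8 9 10 12 14)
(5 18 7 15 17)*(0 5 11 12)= (0 5 18 7 15 17 11 12)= [5, 1, 2, 3, 4, 18, 6, 15, 8, 9, 10, 12, 0, 13, 14, 17, 16, 11, 7]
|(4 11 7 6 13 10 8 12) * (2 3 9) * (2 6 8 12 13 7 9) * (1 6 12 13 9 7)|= |(1 6)(2 3)(4 11 7 8 9 12)(10 13)|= 6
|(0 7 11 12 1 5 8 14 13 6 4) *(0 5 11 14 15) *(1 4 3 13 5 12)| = |(0 7 14 5 8 15)(1 11)(3 13 6)(4 12)| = 6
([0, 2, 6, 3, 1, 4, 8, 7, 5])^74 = [0, 6, 8, 3, 2, 1, 5, 7, 4]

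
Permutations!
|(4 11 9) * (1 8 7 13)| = |(1 8 7 13)(4 11 9)| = 12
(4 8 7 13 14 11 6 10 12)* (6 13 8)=[0, 1, 2, 3, 6, 5, 10, 8, 7, 9, 12, 13, 4, 14, 11]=(4 6 10 12)(7 8)(11 13 14)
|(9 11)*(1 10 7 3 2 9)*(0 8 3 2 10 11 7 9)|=14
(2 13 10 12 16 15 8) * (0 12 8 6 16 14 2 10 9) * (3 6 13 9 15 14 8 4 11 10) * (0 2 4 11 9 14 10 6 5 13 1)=(0 12 8 3 5 13 15 1)(2 14 4 9)(6 16 10 11)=[12, 0, 14, 5, 9, 13, 16, 7, 3, 2, 11, 6, 8, 15, 4, 1, 10]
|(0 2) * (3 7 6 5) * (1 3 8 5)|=4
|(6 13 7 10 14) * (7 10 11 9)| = 12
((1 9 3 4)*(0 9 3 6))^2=((0 9 6)(1 3 4))^2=(0 6 9)(1 4 3)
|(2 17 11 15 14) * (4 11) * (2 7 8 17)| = |(4 11 15 14 7 8 17)| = 7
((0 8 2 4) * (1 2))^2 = ((0 8 1 2 4))^2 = (0 1 4 8 2)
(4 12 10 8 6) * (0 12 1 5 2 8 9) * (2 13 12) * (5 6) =(0 2 8 5 13 12 10 9)(1 6 4) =[2, 6, 8, 3, 1, 13, 4, 7, 5, 0, 9, 11, 10, 12]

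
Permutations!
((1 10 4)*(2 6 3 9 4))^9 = (1 2 3 4 10 6 9)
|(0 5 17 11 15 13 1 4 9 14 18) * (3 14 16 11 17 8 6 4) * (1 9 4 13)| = |(0 5 8 6 13 9 16 11 15 1 3 14 18)| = 13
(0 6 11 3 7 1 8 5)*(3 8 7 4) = (0 6 11 8 5)(1 7)(3 4) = [6, 7, 2, 4, 3, 0, 11, 1, 5, 9, 10, 8]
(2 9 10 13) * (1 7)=(1 7)(2 9 10 13)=[0, 7, 9, 3, 4, 5, 6, 1, 8, 10, 13, 11, 12, 2]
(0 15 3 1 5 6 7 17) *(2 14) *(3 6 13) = (0 15 6 7 17)(1 5 13 3)(2 14) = [15, 5, 14, 1, 4, 13, 7, 17, 8, 9, 10, 11, 12, 3, 2, 6, 16, 0]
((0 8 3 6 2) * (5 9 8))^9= ((0 5 9 8 3 6 2))^9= (0 9 3 2 5 8 6)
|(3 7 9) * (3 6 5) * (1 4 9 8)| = 8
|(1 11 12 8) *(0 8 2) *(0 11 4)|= 12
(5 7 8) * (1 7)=[0, 7, 2, 3, 4, 1, 6, 8, 5]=(1 7 8 5)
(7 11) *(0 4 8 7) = (0 4 8 7 11) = [4, 1, 2, 3, 8, 5, 6, 11, 7, 9, 10, 0]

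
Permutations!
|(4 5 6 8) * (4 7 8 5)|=|(5 6)(7 8)|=2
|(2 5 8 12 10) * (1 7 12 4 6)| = 9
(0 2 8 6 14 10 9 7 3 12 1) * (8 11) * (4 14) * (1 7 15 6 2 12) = [12, 0, 11, 1, 14, 5, 4, 3, 2, 15, 9, 8, 7, 13, 10, 6] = (0 12 7 3 1)(2 11 8)(4 14 10 9 15 6)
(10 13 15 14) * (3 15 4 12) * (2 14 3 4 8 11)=(2 14 10 13 8 11)(3 15)(4 12)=[0, 1, 14, 15, 12, 5, 6, 7, 11, 9, 13, 2, 4, 8, 10, 3]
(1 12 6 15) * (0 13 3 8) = (0 13 3 8)(1 12 6 15) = [13, 12, 2, 8, 4, 5, 15, 7, 0, 9, 10, 11, 6, 3, 14, 1]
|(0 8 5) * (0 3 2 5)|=|(0 8)(2 5 3)|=6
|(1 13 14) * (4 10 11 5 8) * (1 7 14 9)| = 30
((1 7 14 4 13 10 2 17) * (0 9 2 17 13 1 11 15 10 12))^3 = (0 13 9 12 2)(1 4 14 7)(10 15 11 17)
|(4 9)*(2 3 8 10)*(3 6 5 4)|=8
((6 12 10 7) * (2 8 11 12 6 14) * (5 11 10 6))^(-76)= (2 14 7 10 8)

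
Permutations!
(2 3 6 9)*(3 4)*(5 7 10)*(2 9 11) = (2 4 3 6 11)(5 7 10) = [0, 1, 4, 6, 3, 7, 11, 10, 8, 9, 5, 2]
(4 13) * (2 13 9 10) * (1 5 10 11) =(1 5 10 2 13 4 9 11) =[0, 5, 13, 3, 9, 10, 6, 7, 8, 11, 2, 1, 12, 4]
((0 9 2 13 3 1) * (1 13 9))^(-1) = ((0 1)(2 9)(3 13))^(-1) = (0 1)(2 9)(3 13)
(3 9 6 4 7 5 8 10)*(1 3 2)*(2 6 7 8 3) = (1 2)(3 9 7 5)(4 8 10 6) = [0, 2, 1, 9, 8, 3, 4, 5, 10, 7, 6]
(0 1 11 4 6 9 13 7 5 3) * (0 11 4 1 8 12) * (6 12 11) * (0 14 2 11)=[8, 4, 11, 6, 12, 3, 9, 5, 0, 13, 10, 1, 14, 7, 2]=(0 8)(1 4 12 14 2 11)(3 6 9 13 7 5)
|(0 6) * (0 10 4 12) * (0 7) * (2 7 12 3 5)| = 8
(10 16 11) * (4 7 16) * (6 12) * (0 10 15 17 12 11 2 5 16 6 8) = (0 10 4 7 6 11 15 17 12 8)(2 5 16) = [10, 1, 5, 3, 7, 16, 11, 6, 0, 9, 4, 15, 8, 13, 14, 17, 2, 12]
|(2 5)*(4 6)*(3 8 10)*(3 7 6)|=6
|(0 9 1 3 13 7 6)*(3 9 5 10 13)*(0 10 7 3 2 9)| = |(0 5 7 6 10 13 3 2 9 1)| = 10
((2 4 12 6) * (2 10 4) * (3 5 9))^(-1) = ((3 5 9)(4 12 6 10))^(-1) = (3 9 5)(4 10 6 12)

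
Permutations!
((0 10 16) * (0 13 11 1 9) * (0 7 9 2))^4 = ((0 10 16 13 11 1 2)(7 9))^4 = (0 11 10 1 16 2 13)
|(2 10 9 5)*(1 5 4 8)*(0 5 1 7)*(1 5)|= 9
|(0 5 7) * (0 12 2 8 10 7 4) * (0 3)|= |(0 5 4 3)(2 8 10 7 12)|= 20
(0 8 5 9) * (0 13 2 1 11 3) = (0 8 5 9 13 2 1 11 3) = [8, 11, 1, 0, 4, 9, 6, 7, 5, 13, 10, 3, 12, 2]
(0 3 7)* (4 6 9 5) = [3, 1, 2, 7, 6, 4, 9, 0, 8, 5] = (0 3 7)(4 6 9 5)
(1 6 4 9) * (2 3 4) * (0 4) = (0 4 9 1 6 2 3) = [4, 6, 3, 0, 9, 5, 2, 7, 8, 1]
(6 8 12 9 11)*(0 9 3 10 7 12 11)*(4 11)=(0 9)(3 10 7 12)(4 11 6 8)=[9, 1, 2, 10, 11, 5, 8, 12, 4, 0, 7, 6, 3]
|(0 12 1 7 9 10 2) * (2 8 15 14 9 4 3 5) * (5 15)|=13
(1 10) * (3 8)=(1 10)(3 8)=[0, 10, 2, 8, 4, 5, 6, 7, 3, 9, 1]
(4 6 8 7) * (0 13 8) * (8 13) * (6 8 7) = (13)(0 7 4 8 6) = [7, 1, 2, 3, 8, 5, 0, 4, 6, 9, 10, 11, 12, 13]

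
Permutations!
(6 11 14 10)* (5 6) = (5 6 11 14 10) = [0, 1, 2, 3, 4, 6, 11, 7, 8, 9, 5, 14, 12, 13, 10]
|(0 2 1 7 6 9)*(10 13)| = 6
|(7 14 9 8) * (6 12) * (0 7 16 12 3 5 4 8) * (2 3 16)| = |(0 7 14 9)(2 3 5 4 8)(6 16 12)| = 60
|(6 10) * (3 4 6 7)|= |(3 4 6 10 7)|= 5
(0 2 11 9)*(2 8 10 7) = (0 8 10 7 2 11 9) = [8, 1, 11, 3, 4, 5, 6, 2, 10, 0, 7, 9]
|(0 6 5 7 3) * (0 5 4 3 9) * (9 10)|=|(0 6 4 3 5 7 10 9)|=8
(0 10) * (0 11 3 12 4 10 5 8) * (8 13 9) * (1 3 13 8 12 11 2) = (0 5 8)(1 3 11 13 9 12 4 10 2) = [5, 3, 1, 11, 10, 8, 6, 7, 0, 12, 2, 13, 4, 9]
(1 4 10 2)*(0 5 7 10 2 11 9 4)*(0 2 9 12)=[5, 2, 1, 3, 9, 7, 6, 10, 8, 4, 11, 12, 0]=(0 5 7 10 11 12)(1 2)(4 9)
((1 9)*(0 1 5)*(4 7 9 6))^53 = (0 7 1 9 6 5 4)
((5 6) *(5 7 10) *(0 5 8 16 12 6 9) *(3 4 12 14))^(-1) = ((0 5 9)(3 4 12 6 7 10 8 16 14))^(-1) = (0 9 5)(3 14 16 8 10 7 6 12 4)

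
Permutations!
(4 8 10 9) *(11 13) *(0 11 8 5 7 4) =(0 11 13 8 10 9)(4 5 7) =[11, 1, 2, 3, 5, 7, 6, 4, 10, 0, 9, 13, 12, 8]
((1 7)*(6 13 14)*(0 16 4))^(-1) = ((0 16 4)(1 7)(6 13 14))^(-1) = (0 4 16)(1 7)(6 14 13)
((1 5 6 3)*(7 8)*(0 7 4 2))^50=(8)(1 6)(3 5)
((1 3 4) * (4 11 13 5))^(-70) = ((1 3 11 13 5 4))^(-70) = (1 11 5)(3 13 4)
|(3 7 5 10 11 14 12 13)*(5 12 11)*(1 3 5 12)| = 12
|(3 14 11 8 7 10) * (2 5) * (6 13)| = |(2 5)(3 14 11 8 7 10)(6 13)| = 6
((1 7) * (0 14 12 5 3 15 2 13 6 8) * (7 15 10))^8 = ((0 14 12 5 3 10 7 1 15 2 13 6 8))^8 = (0 15 5 6 7 14 2 3 8 1 12 13 10)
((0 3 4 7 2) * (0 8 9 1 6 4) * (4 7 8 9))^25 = ((0 3)(1 6 7 2 9)(4 8))^25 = (9)(0 3)(4 8)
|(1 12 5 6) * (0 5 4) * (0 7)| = |(0 5 6 1 12 4 7)| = 7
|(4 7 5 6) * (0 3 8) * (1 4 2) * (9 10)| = |(0 3 8)(1 4 7 5 6 2)(9 10)| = 6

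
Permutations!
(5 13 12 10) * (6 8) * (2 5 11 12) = (2 5 13)(6 8)(10 11 12) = [0, 1, 5, 3, 4, 13, 8, 7, 6, 9, 11, 12, 10, 2]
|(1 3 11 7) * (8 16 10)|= |(1 3 11 7)(8 16 10)|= 12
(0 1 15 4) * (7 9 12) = (0 1 15 4)(7 9 12) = [1, 15, 2, 3, 0, 5, 6, 9, 8, 12, 10, 11, 7, 13, 14, 4]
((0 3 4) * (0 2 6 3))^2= ((2 6 3 4))^2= (2 3)(4 6)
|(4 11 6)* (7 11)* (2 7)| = 5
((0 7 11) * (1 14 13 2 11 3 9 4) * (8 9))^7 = (0 14 8 11 1 3 2 4 7 13 9) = ((0 7 3 8 9 4 1 14 13 2 11))^7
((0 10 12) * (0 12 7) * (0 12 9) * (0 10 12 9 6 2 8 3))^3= ((0 12 6 2 8 3)(7 9 10))^3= (0 2)(3 6)(8 12)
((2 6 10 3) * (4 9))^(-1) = ((2 6 10 3)(4 9))^(-1) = (2 3 10 6)(4 9)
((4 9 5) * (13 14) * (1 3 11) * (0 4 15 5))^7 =(0 4 9)(1 3 11)(5 15)(13 14)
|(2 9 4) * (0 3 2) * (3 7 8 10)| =8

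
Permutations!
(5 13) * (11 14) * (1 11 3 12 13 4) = (1 11 14 3 12 13 5 4) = [0, 11, 2, 12, 1, 4, 6, 7, 8, 9, 10, 14, 13, 5, 3]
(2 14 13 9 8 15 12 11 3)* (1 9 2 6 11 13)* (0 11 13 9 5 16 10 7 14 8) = (0 11 3 6 13 2 8 15 12 9)(1 5 16 10 7 14) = [11, 5, 8, 6, 4, 16, 13, 14, 15, 0, 7, 3, 9, 2, 1, 12, 10]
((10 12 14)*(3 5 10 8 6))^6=((3 5 10 12 14 8 6))^6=(3 6 8 14 12 10 5)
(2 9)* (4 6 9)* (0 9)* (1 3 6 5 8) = (0 9 2 4 5 8 1 3 6) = [9, 3, 4, 6, 5, 8, 0, 7, 1, 2]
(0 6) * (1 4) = (0 6)(1 4) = [6, 4, 2, 3, 1, 5, 0]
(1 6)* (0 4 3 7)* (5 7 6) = (0 4 3 6 1 5 7) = [4, 5, 2, 6, 3, 7, 1, 0]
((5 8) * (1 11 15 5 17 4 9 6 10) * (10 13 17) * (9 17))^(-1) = (1 10 8 5 15 11)(4 17)(6 9 13)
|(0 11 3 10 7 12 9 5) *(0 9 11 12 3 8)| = 12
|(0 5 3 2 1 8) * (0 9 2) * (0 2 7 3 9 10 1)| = 6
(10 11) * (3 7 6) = (3 7 6)(10 11) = [0, 1, 2, 7, 4, 5, 3, 6, 8, 9, 11, 10]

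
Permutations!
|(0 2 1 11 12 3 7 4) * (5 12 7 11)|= 9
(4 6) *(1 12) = (1 12)(4 6) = [0, 12, 2, 3, 6, 5, 4, 7, 8, 9, 10, 11, 1]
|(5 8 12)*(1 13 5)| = |(1 13 5 8 12)| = 5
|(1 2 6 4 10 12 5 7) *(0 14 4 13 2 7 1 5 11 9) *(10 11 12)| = 15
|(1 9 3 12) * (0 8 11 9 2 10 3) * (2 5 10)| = 20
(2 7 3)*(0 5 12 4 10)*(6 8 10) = (0 5 12 4 6 8 10)(2 7 3) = [5, 1, 7, 2, 6, 12, 8, 3, 10, 9, 0, 11, 4]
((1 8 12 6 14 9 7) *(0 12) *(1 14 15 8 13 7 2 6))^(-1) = ((0 12 1 13 7 14 9 2 6 15 8))^(-1) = (0 8 15 6 2 9 14 7 13 1 12)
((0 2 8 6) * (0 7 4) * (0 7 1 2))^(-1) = (1 6 8 2)(4 7)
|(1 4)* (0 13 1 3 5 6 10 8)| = 9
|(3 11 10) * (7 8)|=6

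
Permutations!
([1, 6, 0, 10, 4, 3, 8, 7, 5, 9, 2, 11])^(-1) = (11)(0 2 10 3 5 8 6 1)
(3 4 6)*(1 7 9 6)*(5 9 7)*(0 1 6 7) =(0 1 5 9 7)(3 4 6) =[1, 5, 2, 4, 6, 9, 3, 0, 8, 7]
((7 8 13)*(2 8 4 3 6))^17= (2 7 6 13 3 8 4)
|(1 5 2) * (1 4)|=4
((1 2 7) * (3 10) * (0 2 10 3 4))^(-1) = (0 4 10 1 7 2)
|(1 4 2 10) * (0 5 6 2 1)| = 10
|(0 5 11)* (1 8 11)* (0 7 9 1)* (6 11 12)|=14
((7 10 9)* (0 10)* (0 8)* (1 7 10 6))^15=(9 10)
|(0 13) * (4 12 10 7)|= |(0 13)(4 12 10 7)|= 4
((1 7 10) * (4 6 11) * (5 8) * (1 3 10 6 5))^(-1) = ((1 7 6 11 4 5 8)(3 10))^(-1) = (1 8 5 4 11 6 7)(3 10)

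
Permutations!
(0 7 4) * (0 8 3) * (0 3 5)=(0 7 4 8 5)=[7, 1, 2, 3, 8, 0, 6, 4, 5]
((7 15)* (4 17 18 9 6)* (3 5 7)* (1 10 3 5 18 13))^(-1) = (1 13 17 4 6 9 18 3 10)(5 15 7)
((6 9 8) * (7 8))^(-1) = (6 8 7 9)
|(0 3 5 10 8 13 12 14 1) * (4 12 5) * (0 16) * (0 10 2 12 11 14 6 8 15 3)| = 24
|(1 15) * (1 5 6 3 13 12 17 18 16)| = 10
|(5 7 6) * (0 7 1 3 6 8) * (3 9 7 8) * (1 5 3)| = |(0 8)(1 9 7)(3 6)| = 6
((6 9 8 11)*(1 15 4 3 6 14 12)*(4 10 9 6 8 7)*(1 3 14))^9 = (1 8 12 4 9 15 11 3 14 7 10) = ((1 15 10 9 7 4 14 12 3 8 11))^9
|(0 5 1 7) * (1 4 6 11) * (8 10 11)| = 9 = |(0 5 4 6 8 10 11 1 7)|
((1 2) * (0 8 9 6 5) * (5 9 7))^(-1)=(0 5 7 8)(1 2)(6 9)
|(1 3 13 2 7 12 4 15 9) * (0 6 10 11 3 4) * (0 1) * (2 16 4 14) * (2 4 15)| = |(0 6 10 11 3 13 16 15 9)(1 14 4 2 7 12)| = 18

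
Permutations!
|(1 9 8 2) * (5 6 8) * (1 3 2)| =10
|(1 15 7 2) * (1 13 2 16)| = 4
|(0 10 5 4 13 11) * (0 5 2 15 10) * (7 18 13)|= 6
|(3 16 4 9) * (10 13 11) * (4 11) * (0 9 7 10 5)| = 12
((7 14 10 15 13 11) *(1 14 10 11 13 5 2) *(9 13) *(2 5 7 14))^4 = (7 10 15)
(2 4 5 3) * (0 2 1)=(0 2 4 5 3 1)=[2, 0, 4, 1, 5, 3]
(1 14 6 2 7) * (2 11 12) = (1 14 6 11 12 2 7) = [0, 14, 7, 3, 4, 5, 11, 1, 8, 9, 10, 12, 2, 13, 6]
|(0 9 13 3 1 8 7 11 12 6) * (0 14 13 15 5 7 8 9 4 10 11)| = 14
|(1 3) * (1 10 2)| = |(1 3 10 2)| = 4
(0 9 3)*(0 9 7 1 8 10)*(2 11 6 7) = (0 2 11 6 7 1 8 10)(3 9) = [2, 8, 11, 9, 4, 5, 7, 1, 10, 3, 0, 6]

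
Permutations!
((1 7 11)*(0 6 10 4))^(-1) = (0 4 10 6)(1 11 7)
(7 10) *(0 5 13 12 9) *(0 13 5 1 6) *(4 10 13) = [1, 6, 2, 3, 10, 5, 0, 13, 8, 4, 7, 11, 9, 12] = (0 1 6)(4 10 7 13 12 9)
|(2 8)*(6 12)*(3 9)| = |(2 8)(3 9)(6 12)| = 2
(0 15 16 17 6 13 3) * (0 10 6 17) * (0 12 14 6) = (17)(0 15 16 12 14 6 13 3 10) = [15, 1, 2, 10, 4, 5, 13, 7, 8, 9, 0, 11, 14, 3, 6, 16, 12, 17]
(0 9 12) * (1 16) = [9, 16, 2, 3, 4, 5, 6, 7, 8, 12, 10, 11, 0, 13, 14, 15, 1] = (0 9 12)(1 16)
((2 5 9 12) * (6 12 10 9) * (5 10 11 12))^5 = (12)(5 6) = ((2 10 9 11 12)(5 6))^5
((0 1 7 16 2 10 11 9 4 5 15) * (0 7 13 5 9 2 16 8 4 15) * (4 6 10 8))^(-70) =(16)(0 13)(1 5)(4 15)(7 9)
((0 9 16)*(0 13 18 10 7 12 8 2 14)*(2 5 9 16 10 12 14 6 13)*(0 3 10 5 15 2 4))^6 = (2 15 8 12 18 13 6)(3 7)(10 14)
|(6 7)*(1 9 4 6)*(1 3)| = |(1 9 4 6 7 3)| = 6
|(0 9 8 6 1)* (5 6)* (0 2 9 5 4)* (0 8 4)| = 8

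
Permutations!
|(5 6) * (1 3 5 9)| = 5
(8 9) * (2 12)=(2 12)(8 9)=[0, 1, 12, 3, 4, 5, 6, 7, 9, 8, 10, 11, 2]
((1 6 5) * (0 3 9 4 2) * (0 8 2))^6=((0 3 9 4)(1 6 5)(2 8))^6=(0 9)(3 4)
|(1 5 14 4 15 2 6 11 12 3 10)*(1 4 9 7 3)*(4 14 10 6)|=30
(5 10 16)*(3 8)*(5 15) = (3 8)(5 10 16 15) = [0, 1, 2, 8, 4, 10, 6, 7, 3, 9, 16, 11, 12, 13, 14, 5, 15]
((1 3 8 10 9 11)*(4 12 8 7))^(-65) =(1 9 8 4 3 11 10 12 7)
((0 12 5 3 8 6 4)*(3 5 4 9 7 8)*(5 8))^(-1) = ((0 12 4)(5 8 6 9 7))^(-1) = (0 4 12)(5 7 9 6 8)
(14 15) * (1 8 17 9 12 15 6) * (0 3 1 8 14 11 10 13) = [3, 14, 2, 1, 4, 5, 8, 7, 17, 12, 13, 10, 15, 0, 6, 11, 16, 9] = (0 3 1 14 6 8 17 9 12 15 11 10 13)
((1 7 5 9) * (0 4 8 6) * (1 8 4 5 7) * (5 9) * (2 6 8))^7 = (0 6 2 9) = ((0 9 2 6))^7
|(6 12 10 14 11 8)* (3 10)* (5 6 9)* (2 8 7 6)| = |(2 8 9 5)(3 10 14 11 7 6 12)| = 28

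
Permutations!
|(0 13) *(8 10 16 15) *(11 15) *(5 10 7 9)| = 8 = |(0 13)(5 10 16 11 15 8 7 9)|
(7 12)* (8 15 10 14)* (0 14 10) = [14, 1, 2, 3, 4, 5, 6, 12, 15, 9, 10, 11, 7, 13, 8, 0] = (0 14 8 15)(7 12)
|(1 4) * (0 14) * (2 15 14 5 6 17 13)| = |(0 5 6 17 13 2 15 14)(1 4)| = 8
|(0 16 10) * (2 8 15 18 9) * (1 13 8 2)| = 6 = |(0 16 10)(1 13 8 15 18 9)|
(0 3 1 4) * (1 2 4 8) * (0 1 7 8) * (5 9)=(0 3 2 4 1)(5 9)(7 8)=[3, 0, 4, 2, 1, 9, 6, 8, 7, 5]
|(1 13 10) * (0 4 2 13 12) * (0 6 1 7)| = |(0 4 2 13 10 7)(1 12 6)| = 6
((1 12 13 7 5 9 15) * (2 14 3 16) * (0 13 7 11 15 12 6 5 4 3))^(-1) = (0 14 2 16 3 4 7 12 9 5 6 1 15 11 13)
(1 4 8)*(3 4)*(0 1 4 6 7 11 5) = [1, 3, 2, 6, 8, 0, 7, 11, 4, 9, 10, 5] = (0 1 3 6 7 11 5)(4 8)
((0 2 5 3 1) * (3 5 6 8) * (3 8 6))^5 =(8)(0 2 3 1)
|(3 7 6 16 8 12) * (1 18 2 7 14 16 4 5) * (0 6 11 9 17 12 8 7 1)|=|(0 6 4 5)(1 18 2)(3 14 16 7 11 9 17 12)|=24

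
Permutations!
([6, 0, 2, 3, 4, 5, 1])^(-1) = (0 1 6)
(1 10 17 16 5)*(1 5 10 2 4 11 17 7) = (1 2 4 11 17 16 10 7) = [0, 2, 4, 3, 11, 5, 6, 1, 8, 9, 7, 17, 12, 13, 14, 15, 10, 16]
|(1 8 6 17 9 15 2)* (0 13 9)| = 9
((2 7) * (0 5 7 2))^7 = ((0 5 7))^7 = (0 5 7)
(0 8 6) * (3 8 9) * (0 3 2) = (0 9 2)(3 8 6) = [9, 1, 0, 8, 4, 5, 3, 7, 6, 2]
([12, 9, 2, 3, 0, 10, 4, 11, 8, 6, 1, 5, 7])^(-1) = (0 4 6 9 1 10 5 11 7 12)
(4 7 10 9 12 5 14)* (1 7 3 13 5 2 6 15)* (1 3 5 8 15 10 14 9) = (1 7 14 4 5 9 12 2 6 10)(3 13 8 15) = [0, 7, 6, 13, 5, 9, 10, 14, 15, 12, 1, 11, 2, 8, 4, 3]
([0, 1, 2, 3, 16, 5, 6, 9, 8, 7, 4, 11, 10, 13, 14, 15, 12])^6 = (4 12)(10 16)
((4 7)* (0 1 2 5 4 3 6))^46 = (0 3 4 2)(1 6 7 5)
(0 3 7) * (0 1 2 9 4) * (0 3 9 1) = [9, 2, 1, 7, 3, 5, 6, 0, 8, 4] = (0 9 4 3 7)(1 2)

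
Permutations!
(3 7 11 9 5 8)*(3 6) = [0, 1, 2, 7, 4, 8, 3, 11, 6, 5, 10, 9] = (3 7 11 9 5 8 6)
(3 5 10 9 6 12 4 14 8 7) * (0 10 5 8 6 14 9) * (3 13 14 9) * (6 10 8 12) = (0 8 7 13 14 10)(3 12 4) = [8, 1, 2, 12, 3, 5, 6, 13, 7, 9, 0, 11, 4, 14, 10]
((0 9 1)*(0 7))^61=((0 9 1 7))^61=(0 9 1 7)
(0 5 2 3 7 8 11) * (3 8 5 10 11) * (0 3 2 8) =[10, 1, 0, 7, 4, 8, 6, 5, 2, 9, 11, 3] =(0 10 11 3 7 5 8 2)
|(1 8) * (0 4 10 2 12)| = 10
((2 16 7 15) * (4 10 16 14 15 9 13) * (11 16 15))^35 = ((2 14 11 16 7 9 13 4 10 15))^35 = (2 9)(4 11)(7 15)(10 16)(13 14)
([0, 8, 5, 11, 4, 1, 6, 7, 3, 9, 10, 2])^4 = [0, 2, 3, 1, 4, 11, 6, 7, 5, 9, 10, 8]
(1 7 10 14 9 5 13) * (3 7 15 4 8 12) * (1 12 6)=(1 15 4 8 6)(3 7 10 14 9 5 13 12)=[0, 15, 2, 7, 8, 13, 1, 10, 6, 5, 14, 11, 3, 12, 9, 4]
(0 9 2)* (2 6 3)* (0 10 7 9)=(2 10 7 9 6 3)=[0, 1, 10, 2, 4, 5, 3, 9, 8, 6, 7]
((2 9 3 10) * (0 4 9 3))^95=((0 4 9)(2 3 10))^95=(0 9 4)(2 10 3)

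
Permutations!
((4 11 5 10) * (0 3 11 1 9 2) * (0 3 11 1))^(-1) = (0 4 10 5 11)(1 3 2 9)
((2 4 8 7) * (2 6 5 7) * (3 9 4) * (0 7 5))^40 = ((0 7 6)(2 3 9 4 8))^40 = (9)(0 7 6)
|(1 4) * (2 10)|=|(1 4)(2 10)|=2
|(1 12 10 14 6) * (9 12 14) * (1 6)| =|(1 14)(9 12 10)| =6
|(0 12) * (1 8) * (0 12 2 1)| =4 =|(12)(0 2 1 8)|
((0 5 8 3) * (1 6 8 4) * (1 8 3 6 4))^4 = ((0 5 1 4 8 6 3))^4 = (0 8 5 6 1 3 4)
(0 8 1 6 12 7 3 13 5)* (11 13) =(0 8 1 6 12 7 3 11 13 5) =[8, 6, 2, 11, 4, 0, 12, 3, 1, 9, 10, 13, 7, 5]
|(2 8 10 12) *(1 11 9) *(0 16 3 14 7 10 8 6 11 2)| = 35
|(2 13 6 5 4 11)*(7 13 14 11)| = 15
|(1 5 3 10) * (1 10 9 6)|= |(10)(1 5 3 9 6)|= 5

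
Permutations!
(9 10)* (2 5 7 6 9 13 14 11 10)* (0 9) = [9, 1, 5, 3, 4, 7, 0, 6, 8, 2, 13, 10, 12, 14, 11] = (0 9 2 5 7 6)(10 13 14 11)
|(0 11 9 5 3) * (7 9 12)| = |(0 11 12 7 9 5 3)| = 7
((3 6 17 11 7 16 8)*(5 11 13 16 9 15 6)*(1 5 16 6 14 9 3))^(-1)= (1 8 16 3 7 11 5)(6 13 17)(9 14 15)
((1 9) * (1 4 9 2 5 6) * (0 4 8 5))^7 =((0 4 9 8 5 6 1 2))^7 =(0 2 1 6 5 8 9 4)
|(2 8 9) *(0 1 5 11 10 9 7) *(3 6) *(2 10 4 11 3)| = 8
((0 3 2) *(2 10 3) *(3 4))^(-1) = (0 2)(3 4 10)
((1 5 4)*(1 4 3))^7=(1 5 3)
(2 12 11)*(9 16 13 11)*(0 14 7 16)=[14, 1, 12, 3, 4, 5, 6, 16, 8, 0, 10, 2, 9, 11, 7, 15, 13]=(0 14 7 16 13 11 2 12 9)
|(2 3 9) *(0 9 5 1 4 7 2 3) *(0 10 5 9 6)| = |(0 6)(1 4 7 2 10 5)(3 9)| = 6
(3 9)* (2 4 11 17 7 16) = (2 4 11 17 7 16)(3 9) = [0, 1, 4, 9, 11, 5, 6, 16, 8, 3, 10, 17, 12, 13, 14, 15, 2, 7]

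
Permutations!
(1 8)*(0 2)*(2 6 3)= (0 6 3 2)(1 8)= [6, 8, 0, 2, 4, 5, 3, 7, 1]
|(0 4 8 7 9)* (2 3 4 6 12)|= |(0 6 12 2 3 4 8 7 9)|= 9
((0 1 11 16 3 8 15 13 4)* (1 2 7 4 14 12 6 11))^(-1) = (0 4 7 2)(3 16 11 6 12 14 13 15 8)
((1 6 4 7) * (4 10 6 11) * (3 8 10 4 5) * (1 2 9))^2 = ((1 11 5 3 8 10 6 4 7 2 9))^2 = (1 5 8 6 7 9 11 3 10 4 2)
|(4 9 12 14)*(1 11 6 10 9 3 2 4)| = |(1 11 6 10 9 12 14)(2 4 3)| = 21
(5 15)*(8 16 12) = (5 15)(8 16 12) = [0, 1, 2, 3, 4, 15, 6, 7, 16, 9, 10, 11, 8, 13, 14, 5, 12]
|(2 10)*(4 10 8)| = |(2 8 4 10)| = 4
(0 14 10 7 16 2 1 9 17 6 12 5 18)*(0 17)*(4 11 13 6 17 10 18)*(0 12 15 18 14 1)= [1, 9, 0, 3, 11, 4, 15, 16, 8, 12, 7, 13, 5, 6, 14, 18, 2, 17, 10]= (0 1 9 12 5 4 11 13 6 15 18 10 7 16 2)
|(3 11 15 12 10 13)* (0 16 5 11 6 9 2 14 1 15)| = 20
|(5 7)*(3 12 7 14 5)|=6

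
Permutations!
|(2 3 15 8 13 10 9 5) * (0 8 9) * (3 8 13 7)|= 21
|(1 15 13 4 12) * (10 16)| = |(1 15 13 4 12)(10 16)| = 10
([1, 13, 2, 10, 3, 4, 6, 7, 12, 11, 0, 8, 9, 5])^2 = [13, 5, 2, 0, 10, 3, 6, 7, 9, 8, 1, 12, 11, 4]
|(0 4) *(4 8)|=3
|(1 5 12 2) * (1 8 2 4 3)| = |(1 5 12 4 3)(2 8)| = 10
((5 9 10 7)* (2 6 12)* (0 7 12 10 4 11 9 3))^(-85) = (0 3 5 7)(2 12 10 6)(4 9 11)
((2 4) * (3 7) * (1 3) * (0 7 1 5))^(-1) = ((0 7 5)(1 3)(2 4))^(-1) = (0 5 7)(1 3)(2 4)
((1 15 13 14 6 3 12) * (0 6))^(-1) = (0 14 13 15 1 12 3 6)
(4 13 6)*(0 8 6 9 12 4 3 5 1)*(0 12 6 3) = (0 8 3 5 1 12 4 13 9 6) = [8, 12, 2, 5, 13, 1, 0, 7, 3, 6, 10, 11, 4, 9]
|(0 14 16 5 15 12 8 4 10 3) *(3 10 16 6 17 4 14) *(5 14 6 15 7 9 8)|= 22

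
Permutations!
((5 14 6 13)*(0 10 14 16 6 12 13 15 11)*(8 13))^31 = ((0 10 14 12 8 13 5 16 6 15 11))^31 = (0 15 16 13 12 10 11 6 5 8 14)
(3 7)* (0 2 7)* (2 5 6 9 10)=(0 5 6 9 10 2 7 3)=[5, 1, 7, 0, 4, 6, 9, 3, 8, 10, 2]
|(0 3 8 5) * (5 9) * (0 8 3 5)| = 4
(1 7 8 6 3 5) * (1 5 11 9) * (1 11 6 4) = [0, 7, 2, 6, 1, 5, 3, 8, 4, 11, 10, 9] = (1 7 8 4)(3 6)(9 11)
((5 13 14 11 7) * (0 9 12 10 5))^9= ((0 9 12 10 5 13 14 11 7))^9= (14)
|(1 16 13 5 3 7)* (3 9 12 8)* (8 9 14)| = 8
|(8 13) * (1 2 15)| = |(1 2 15)(8 13)| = 6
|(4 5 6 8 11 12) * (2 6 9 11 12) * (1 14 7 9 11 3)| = |(1 14 7 9 3)(2 6 8 12 4 5 11)| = 35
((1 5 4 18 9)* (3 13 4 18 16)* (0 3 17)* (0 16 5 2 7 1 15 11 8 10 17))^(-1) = (0 16 17 10 8 11 15 9 18 5 4 13 3)(1 7 2)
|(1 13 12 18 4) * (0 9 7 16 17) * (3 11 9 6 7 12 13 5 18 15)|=20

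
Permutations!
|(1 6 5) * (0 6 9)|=5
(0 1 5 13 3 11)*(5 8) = (0 1 8 5 13 3 11) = [1, 8, 2, 11, 4, 13, 6, 7, 5, 9, 10, 0, 12, 3]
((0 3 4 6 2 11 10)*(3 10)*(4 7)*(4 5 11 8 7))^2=((0 10)(2 8 7 5 11 3 4 6))^2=(2 7 11 4)(3 6 8 5)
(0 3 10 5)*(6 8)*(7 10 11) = (0 3 11 7 10 5)(6 8) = [3, 1, 2, 11, 4, 0, 8, 10, 6, 9, 5, 7]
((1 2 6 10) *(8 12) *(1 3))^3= (1 10 2 3 6)(8 12)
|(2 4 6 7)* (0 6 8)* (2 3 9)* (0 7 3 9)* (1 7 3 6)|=8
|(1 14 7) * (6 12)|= 6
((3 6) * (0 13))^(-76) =(13)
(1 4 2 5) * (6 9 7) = (1 4 2 5)(6 9 7) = [0, 4, 5, 3, 2, 1, 9, 6, 8, 7]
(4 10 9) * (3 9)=(3 9 4 10)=[0, 1, 2, 9, 10, 5, 6, 7, 8, 4, 3]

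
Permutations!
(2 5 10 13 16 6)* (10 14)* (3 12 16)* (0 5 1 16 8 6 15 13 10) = [5, 16, 1, 12, 4, 14, 2, 7, 6, 9, 10, 11, 8, 3, 0, 13, 15] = (0 5 14)(1 16 15 13 3 12 8 6 2)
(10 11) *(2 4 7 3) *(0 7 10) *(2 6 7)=[2, 1, 4, 6, 10, 5, 7, 3, 8, 9, 11, 0]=(0 2 4 10 11)(3 6 7)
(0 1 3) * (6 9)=[1, 3, 2, 0, 4, 5, 9, 7, 8, 6]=(0 1 3)(6 9)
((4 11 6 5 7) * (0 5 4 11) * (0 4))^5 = ((0 5 7 11 6))^5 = (11)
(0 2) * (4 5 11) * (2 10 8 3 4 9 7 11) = [10, 1, 0, 4, 5, 2, 6, 11, 3, 7, 8, 9] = (0 10 8 3 4 5 2)(7 11 9)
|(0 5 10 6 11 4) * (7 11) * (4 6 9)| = |(0 5 10 9 4)(6 7 11)| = 15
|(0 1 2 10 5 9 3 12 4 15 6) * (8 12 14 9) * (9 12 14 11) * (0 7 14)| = 6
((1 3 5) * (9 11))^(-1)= ((1 3 5)(9 11))^(-1)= (1 5 3)(9 11)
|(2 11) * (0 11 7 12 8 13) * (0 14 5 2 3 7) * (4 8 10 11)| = |(0 4 8 13 14 5 2)(3 7 12 10 11)| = 35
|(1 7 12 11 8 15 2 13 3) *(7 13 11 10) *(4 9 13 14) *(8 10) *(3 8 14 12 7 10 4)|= 28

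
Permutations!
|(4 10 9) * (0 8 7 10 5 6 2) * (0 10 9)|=9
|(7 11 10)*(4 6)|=6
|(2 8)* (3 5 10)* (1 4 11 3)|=|(1 4 11 3 5 10)(2 8)|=6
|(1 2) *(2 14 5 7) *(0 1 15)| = |(0 1 14 5 7 2 15)| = 7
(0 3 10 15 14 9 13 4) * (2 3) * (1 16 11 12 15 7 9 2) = (0 1 16 11 12 15 14 2 3 10 7 9 13 4) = [1, 16, 3, 10, 0, 5, 6, 9, 8, 13, 7, 12, 15, 4, 2, 14, 11]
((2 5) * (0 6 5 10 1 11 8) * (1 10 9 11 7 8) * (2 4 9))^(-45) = ((0 6 5 4 9 11 1 7 8))^(-45) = (11)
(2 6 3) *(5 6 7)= (2 7 5 6 3)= [0, 1, 7, 2, 4, 6, 3, 5]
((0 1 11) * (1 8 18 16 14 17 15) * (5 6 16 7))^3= ((0 8 18 7 5 6 16 14 17 15 1 11))^3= (0 7 16 15)(1 8 5 14)(6 17 11 18)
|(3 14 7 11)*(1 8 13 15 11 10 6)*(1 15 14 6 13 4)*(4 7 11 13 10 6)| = |(1 8 7 6 15 13 14 11 3 4)| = 10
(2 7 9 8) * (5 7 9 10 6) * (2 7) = (2 9 8 7 10 6 5) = [0, 1, 9, 3, 4, 2, 5, 10, 7, 8, 6]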